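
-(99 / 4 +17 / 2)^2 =-17689 / 16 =-1105.56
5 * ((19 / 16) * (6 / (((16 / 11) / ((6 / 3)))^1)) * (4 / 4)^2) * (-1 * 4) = -3135 / 16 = -195.94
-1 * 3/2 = -3/2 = -1.50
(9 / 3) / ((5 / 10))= 6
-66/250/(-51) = 11/2125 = 0.01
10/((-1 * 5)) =-2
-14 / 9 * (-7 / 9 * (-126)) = -1372 / 9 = -152.44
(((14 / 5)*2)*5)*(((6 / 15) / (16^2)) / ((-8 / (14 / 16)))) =-49 / 10240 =-0.00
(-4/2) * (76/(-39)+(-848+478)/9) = 10076/117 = 86.12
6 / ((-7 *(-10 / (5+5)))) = 6 / 7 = 0.86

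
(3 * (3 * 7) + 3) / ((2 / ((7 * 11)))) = 2541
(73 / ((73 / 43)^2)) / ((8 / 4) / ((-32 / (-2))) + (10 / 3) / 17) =754392 / 9563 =78.89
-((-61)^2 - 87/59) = -219452/59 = -3719.53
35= 35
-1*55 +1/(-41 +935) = -49169/894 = -55.00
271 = 271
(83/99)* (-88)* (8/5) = -5312/45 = -118.04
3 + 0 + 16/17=67/17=3.94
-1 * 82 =-82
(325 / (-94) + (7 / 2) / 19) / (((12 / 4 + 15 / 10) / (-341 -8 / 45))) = 89753638 / 361665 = 248.17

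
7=7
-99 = -99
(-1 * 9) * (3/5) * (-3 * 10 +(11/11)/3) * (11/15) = 2937/25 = 117.48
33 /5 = 6.60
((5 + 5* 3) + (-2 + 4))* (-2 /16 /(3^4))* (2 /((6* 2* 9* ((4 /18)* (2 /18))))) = -11 /432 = -0.03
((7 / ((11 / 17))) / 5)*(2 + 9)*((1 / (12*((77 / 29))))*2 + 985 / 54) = 646901 / 1485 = 435.62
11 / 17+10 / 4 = 107 / 34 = 3.15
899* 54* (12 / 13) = 582552 / 13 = 44811.69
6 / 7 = 0.86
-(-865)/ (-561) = -1.54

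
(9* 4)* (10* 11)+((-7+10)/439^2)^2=3960.00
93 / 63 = 31 / 21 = 1.48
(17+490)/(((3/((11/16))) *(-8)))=-1859/128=-14.52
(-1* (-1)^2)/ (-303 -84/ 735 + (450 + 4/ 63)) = -315/ 46289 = -0.01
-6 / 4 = -3 / 2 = -1.50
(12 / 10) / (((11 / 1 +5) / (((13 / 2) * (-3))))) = -117 / 80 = -1.46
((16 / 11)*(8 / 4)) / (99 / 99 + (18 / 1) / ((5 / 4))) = 160 / 847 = 0.19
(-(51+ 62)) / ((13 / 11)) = -1243 / 13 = -95.62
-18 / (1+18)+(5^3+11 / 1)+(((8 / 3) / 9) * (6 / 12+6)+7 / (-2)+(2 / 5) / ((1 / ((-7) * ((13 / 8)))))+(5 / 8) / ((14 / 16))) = 9310949 / 71820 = 129.64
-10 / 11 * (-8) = 80 / 11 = 7.27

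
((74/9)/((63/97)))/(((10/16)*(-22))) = -28712/31185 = -0.92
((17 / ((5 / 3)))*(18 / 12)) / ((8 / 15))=459 / 16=28.69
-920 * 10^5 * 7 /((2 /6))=-1932000000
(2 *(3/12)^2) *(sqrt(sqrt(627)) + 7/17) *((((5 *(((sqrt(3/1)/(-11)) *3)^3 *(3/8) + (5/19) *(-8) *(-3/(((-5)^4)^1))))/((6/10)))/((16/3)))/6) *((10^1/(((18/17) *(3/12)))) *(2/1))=(7 + 17 *627^(1/4)) *(85184 - 192375 *sqrt(3))/58265856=-0.39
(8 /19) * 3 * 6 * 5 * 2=1440 /19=75.79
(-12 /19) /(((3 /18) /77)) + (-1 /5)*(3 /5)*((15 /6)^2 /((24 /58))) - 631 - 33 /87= -8154635 /8816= -924.98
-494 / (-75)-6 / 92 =22499 / 3450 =6.52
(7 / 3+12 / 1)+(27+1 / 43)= 5335 / 129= 41.36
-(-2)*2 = 4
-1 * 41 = -41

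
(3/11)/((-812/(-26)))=39/4466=0.01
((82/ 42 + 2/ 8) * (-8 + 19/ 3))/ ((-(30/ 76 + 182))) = 17575/ 873306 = 0.02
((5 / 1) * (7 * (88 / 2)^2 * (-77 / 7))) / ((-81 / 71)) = 52920560 / 81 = 653340.25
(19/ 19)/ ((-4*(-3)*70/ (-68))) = -17/ 210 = -0.08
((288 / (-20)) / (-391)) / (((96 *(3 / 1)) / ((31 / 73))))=31 / 570860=0.00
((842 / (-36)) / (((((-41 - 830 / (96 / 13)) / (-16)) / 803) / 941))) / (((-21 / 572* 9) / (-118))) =-2748370449071104 / 4174821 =-658320548.13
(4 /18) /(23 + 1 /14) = 28 /2907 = 0.01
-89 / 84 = -1.06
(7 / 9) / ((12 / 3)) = 7 / 36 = 0.19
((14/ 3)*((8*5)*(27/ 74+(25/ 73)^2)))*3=53237240/ 197173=270.00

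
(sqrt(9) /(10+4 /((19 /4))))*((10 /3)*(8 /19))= 40 /103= 0.39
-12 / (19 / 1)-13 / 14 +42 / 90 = -4363 / 3990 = -1.09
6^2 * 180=6480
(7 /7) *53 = 53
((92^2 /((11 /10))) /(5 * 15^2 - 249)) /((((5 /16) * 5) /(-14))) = -947968 /12045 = -78.70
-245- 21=-266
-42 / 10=-21 / 5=-4.20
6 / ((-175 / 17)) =-102 / 175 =-0.58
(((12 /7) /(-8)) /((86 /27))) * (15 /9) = -135 /1204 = -0.11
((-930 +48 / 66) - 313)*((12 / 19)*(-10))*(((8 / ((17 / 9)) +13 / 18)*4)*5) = 2763974000 / 3553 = 777926.82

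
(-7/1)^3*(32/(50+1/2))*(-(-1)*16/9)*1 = -351232/909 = -386.39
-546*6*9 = -29484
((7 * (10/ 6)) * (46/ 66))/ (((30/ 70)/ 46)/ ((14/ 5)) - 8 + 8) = 725788/ 297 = 2443.73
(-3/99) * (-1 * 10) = 10/33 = 0.30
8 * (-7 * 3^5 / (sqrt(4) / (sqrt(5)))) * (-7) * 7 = 333396 * sqrt(5) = 745496.12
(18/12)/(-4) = -3/8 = -0.38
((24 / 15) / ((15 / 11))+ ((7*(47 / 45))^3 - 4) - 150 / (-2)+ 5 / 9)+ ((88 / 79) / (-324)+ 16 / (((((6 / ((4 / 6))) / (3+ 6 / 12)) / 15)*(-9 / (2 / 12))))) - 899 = -3147397864 / 7198875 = -437.21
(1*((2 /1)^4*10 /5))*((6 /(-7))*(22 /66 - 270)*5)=258880 /7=36982.86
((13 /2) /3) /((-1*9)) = -13 /54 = -0.24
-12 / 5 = -2.40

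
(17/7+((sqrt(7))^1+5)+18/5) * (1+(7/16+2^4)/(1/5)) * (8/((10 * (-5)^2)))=1331 * sqrt(7)/500+256883/8750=36.40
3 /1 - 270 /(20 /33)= -885 /2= -442.50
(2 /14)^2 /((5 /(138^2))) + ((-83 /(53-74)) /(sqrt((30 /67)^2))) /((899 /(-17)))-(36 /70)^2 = 1532298277 /19822950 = 77.30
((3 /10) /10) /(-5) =-3 /500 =-0.01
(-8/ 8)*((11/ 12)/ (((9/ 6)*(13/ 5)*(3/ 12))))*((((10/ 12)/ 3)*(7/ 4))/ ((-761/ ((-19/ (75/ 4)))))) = -1463/ 2403999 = -0.00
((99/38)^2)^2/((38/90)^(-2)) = 1185921/144400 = 8.21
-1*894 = -894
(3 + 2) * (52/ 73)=260/ 73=3.56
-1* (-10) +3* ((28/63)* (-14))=-26/3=-8.67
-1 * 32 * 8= -256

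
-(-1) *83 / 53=83 / 53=1.57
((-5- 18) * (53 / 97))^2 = 157.93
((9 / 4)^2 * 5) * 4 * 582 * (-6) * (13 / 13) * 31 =-10960515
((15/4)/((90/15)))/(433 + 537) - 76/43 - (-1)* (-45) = -3121029/66736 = -46.77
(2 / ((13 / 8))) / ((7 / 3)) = 48 / 91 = 0.53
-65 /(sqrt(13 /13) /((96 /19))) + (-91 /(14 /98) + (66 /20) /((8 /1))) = -1466813 /1520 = -965.01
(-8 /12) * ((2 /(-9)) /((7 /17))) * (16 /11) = 1088 /2079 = 0.52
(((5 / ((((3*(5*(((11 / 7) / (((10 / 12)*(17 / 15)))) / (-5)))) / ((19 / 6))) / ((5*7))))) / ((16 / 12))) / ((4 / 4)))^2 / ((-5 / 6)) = -31311741125 / 3763584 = -8319.66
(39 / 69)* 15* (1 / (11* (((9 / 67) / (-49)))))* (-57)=4054505 / 253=16025.71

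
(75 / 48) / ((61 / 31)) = 775 / 976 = 0.79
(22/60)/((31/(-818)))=-4499/465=-9.68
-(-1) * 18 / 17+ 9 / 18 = 53 / 34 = 1.56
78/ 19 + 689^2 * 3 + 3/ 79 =2137674882/ 1501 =1424167.14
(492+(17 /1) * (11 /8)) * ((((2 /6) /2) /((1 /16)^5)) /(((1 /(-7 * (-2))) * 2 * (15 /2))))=3782868992 /45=84063755.38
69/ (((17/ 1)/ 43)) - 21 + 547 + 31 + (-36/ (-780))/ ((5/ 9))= 4042159/ 5525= 731.61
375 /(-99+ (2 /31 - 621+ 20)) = -11625 /21698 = -0.54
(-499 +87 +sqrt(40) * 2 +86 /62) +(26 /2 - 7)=-12543 /31 +4 * sqrt(10)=-391.96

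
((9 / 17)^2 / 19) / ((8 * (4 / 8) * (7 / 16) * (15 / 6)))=0.00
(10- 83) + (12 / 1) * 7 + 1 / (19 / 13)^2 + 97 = 39157 / 361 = 108.47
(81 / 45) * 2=18 / 5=3.60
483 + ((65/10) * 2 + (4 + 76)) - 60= 516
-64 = -64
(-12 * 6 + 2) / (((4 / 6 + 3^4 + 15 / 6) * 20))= -21 / 505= -0.04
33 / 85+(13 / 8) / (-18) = 3647 / 12240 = 0.30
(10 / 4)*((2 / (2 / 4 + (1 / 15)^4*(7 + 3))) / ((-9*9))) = -1250 / 10129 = -0.12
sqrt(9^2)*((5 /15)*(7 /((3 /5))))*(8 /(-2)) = -140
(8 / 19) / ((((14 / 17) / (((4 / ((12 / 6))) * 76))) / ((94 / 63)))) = 51136 / 441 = 115.95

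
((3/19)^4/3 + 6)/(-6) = -260651/260642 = -1.00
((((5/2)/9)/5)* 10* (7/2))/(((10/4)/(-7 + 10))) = 7/3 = 2.33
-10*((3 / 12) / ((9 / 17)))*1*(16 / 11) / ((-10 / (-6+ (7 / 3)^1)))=-68 / 27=-2.52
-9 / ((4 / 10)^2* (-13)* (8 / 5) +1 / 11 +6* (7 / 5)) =-12375 / 7099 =-1.74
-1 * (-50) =50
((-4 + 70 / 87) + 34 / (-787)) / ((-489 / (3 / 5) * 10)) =110872 / 279011175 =0.00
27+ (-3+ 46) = 70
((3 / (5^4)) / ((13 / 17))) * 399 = 2.50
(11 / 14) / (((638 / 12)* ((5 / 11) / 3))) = 99 / 1015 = 0.10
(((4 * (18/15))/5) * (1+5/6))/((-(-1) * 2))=22/25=0.88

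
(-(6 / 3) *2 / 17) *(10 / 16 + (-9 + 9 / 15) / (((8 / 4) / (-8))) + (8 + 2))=-1769 / 170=-10.41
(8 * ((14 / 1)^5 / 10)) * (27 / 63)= 921984 / 5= 184396.80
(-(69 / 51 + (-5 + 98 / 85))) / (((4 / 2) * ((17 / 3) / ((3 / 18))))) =53 / 1445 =0.04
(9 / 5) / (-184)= -9 / 920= -0.01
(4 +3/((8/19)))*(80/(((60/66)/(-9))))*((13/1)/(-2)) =57271.50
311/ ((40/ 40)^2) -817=-506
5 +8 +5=18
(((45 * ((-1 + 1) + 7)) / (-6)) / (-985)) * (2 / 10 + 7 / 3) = 133 / 985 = 0.14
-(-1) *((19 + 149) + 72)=240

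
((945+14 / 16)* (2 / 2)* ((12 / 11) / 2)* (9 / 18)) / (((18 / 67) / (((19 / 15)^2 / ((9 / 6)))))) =183023029 / 178200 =1027.07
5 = 5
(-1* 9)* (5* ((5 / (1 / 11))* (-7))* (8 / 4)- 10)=34740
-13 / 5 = -2.60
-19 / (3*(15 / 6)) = -2.53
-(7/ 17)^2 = -49/ 289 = -0.17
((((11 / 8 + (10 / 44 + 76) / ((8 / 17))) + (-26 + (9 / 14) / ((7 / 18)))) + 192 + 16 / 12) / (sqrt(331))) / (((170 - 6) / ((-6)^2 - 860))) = -91.78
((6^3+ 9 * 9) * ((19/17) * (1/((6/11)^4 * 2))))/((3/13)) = 39779597/4896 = 8124.92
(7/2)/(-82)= -7/164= -0.04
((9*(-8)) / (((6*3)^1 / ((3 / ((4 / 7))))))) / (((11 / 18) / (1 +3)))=-1512 / 11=-137.45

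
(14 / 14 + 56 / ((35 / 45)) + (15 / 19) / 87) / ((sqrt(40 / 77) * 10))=10057 * sqrt(770) / 27550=10.13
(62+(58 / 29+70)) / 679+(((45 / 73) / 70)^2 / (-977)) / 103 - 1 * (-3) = 32598330860155 / 10195424532188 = 3.20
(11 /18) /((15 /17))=187 /270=0.69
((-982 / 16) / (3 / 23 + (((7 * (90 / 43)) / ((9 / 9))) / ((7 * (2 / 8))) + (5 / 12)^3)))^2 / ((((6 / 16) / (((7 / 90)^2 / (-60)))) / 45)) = -3327699758759712 / 5368769131453225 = -0.62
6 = 6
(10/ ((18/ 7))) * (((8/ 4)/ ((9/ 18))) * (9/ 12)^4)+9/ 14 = 5.56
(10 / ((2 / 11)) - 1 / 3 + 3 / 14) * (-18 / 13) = -6915 / 91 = -75.99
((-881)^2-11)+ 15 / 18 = 4656905 / 6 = 776150.83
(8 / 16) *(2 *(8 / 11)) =8 / 11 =0.73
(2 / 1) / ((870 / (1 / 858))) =1 / 373230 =0.00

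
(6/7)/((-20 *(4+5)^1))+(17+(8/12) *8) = 1563/70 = 22.33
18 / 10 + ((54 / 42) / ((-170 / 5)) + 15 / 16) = 25701 / 9520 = 2.70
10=10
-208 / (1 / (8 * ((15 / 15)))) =-1664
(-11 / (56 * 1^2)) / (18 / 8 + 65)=-11 / 3766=-0.00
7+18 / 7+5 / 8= 571 / 56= 10.20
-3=-3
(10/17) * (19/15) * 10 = 380/51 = 7.45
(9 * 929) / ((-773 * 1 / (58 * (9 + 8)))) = -8243946 / 773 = -10664.87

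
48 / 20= 12 / 5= 2.40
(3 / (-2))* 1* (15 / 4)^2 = -675 / 32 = -21.09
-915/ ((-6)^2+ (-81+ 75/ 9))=549/ 22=24.95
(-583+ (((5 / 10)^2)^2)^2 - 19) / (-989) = 154111 / 253184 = 0.61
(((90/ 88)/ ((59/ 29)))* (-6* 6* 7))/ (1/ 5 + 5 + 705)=-411075/ 2304599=-0.18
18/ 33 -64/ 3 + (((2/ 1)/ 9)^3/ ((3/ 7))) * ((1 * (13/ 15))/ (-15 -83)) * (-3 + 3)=-686/ 33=-20.79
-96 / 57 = -32 / 19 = -1.68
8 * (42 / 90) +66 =69.73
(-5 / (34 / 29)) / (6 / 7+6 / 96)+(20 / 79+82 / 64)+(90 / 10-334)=-1452356831 / 4426528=-328.10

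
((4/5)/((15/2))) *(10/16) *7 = 7/15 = 0.47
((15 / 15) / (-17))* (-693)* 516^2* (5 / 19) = 922577040 / 323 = 2856275.67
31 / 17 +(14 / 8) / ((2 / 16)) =269 / 17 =15.82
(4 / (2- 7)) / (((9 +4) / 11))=-44 / 65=-0.68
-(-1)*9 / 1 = 9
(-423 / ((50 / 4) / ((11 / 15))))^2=9622404 / 15625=615.83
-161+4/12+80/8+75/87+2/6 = -13004/87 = -149.47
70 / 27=2.59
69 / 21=23 / 7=3.29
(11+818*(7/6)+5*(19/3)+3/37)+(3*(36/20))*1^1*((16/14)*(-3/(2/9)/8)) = 2555467/2590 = 986.67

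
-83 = -83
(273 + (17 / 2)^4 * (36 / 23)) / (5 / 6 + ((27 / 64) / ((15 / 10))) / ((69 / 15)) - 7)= -18643320 / 13481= -1382.93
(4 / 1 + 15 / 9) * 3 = 17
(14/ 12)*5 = 35/ 6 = 5.83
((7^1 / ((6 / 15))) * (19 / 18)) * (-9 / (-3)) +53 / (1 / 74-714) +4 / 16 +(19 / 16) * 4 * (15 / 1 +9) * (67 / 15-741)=-2660005789 / 31701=-83909.21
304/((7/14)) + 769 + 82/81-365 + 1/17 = 1013.07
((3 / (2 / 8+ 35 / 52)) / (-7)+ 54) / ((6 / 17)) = 25483 / 168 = 151.68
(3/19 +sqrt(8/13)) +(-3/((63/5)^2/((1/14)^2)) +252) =2 * sqrt(26)/13 +1242344153/4926852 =252.94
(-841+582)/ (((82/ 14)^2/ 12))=-152292/ 1681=-90.60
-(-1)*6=6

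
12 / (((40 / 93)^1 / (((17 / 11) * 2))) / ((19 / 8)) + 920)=90117 / 6909410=0.01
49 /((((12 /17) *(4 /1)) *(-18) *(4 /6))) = -833 /576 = -1.45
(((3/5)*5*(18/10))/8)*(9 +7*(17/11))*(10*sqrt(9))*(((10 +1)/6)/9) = 327/4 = 81.75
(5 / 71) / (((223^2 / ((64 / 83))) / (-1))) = -320 / 293052997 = -0.00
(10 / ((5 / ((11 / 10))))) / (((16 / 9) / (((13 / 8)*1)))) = 1287 / 640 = 2.01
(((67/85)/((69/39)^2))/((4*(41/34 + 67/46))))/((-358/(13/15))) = -147199/2571478200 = -0.00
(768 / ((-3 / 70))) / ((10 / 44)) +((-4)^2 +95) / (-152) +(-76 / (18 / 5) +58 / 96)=-78869.24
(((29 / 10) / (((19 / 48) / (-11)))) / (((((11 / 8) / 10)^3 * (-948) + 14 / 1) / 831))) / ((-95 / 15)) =488612044800 / 533035633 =916.66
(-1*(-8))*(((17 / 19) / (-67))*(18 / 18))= -136 / 1273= -0.11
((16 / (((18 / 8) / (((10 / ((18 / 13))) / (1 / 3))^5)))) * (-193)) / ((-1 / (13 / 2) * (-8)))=-11644676712500 / 2187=-5324497810.93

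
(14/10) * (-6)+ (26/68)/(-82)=-117161/13940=-8.40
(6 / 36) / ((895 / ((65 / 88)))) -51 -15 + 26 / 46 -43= -235712629 / 2173776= -108.43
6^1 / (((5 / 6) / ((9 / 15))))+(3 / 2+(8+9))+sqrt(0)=1141 / 50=22.82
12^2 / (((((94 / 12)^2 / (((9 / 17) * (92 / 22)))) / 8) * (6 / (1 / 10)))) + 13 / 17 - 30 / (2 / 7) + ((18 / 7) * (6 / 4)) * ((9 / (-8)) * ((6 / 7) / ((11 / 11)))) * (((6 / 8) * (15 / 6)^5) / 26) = -153613059959153 / 1347245419520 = -114.02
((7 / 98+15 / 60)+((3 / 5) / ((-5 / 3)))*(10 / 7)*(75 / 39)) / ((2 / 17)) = -4131 / 728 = -5.67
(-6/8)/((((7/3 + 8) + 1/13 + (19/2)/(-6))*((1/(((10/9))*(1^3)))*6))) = -65/4131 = -0.02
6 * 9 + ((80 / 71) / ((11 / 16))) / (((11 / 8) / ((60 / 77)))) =36335778 / 661507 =54.93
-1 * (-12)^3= 1728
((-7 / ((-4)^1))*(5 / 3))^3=42875 / 1728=24.81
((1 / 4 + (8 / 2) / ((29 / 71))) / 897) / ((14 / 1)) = 1165 / 1456728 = 0.00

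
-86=-86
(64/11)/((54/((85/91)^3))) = 19652000/223810587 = 0.09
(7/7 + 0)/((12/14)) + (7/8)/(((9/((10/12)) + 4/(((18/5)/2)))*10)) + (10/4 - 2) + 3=131453/28128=4.67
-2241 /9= -249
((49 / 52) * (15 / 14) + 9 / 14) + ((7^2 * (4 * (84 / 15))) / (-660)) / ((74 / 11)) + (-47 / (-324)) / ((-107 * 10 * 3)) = 12302051197 / 8754536700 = 1.41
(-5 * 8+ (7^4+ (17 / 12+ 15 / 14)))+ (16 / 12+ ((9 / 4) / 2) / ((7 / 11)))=132529 / 56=2366.59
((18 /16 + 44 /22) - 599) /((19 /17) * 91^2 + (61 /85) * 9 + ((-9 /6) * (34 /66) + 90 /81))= -40114305 /623520028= -0.06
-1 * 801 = -801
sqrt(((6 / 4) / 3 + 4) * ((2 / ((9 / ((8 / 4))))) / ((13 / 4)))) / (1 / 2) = 4 * sqrt(26) / 13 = 1.57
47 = 47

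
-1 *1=-1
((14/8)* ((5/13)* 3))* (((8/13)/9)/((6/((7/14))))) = 35/3042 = 0.01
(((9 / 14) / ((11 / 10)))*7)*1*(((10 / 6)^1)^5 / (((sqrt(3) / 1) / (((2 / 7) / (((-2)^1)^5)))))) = -15625*sqrt(3) / 99792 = -0.27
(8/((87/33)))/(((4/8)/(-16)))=-2816/29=-97.10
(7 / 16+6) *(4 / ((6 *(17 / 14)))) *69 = 16583 / 68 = 243.87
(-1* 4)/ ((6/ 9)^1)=-6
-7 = -7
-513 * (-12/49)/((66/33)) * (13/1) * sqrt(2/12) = 6669 * sqrt(6)/49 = 333.38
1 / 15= 0.07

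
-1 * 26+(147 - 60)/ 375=-3221/ 125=-25.77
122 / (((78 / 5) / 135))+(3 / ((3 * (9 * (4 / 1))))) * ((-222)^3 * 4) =-15790011 / 13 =-1214616.23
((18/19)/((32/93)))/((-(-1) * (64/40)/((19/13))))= 4185/1664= 2.52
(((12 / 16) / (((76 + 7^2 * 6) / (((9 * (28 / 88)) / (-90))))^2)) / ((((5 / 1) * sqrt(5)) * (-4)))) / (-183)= 49 * sqrt(5) / 161673424000000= 0.00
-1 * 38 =-38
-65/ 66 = -0.98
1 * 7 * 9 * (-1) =-63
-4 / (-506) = 2 / 253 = 0.01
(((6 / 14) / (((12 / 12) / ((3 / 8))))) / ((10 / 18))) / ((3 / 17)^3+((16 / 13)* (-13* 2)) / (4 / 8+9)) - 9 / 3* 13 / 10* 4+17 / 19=-24702172241 / 1670049080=-14.79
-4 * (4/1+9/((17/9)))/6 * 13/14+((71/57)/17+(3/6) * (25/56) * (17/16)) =-2960837/578816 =-5.12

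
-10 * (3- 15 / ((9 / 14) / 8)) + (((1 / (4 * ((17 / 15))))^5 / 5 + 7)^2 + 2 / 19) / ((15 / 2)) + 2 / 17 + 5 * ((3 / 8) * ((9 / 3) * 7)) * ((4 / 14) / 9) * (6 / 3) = 556027323133408548607787 / 301234001872402513920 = 1845.83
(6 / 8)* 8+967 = 973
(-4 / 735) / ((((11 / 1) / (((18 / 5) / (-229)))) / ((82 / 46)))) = 0.00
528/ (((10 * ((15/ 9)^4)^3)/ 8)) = 1122403392/ 1220703125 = 0.92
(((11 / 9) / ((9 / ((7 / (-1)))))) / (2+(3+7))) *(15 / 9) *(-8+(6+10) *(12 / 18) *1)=-770 / 2187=-0.35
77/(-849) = -77/849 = -0.09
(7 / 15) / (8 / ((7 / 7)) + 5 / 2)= 0.04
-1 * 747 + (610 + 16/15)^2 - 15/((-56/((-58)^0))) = 4695462311/12600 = 372655.74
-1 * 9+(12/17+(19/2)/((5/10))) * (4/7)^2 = -2137/833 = -2.57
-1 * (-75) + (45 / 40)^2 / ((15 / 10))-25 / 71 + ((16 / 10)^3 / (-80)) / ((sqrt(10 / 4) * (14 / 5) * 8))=75.49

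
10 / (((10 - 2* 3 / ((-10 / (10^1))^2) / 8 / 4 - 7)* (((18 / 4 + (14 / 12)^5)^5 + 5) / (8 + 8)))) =1617367496813778567168 / 373054597241233136365879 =0.00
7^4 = 2401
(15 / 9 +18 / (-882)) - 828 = -826.35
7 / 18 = 0.39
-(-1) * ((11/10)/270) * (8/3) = 22/2025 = 0.01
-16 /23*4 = -2.78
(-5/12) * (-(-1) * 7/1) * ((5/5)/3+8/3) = -35/4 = -8.75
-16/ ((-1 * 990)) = 8/ 495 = 0.02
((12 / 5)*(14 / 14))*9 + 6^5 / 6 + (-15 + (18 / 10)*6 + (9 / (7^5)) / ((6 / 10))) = 110371644 / 84035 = 1313.40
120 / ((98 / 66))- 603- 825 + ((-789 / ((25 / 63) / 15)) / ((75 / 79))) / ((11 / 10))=-402984894 / 13475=-29906.11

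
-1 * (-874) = 874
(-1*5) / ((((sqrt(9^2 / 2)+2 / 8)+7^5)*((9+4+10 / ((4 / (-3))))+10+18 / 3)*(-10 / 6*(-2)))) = -806748 / 194348725099+216*sqrt(2) / 194348725099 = -0.00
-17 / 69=-0.25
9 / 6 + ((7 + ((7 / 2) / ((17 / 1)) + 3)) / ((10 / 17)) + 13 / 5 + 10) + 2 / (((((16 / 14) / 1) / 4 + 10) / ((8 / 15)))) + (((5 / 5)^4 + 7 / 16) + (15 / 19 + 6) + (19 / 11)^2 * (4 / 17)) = 3417517903 / 84419280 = 40.48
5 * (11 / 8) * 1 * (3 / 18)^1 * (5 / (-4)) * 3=-275 / 64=-4.30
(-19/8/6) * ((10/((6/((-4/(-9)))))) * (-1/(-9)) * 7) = -665/2916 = -0.23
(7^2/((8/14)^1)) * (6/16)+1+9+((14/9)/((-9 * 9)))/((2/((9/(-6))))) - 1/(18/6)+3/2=336991/7776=43.34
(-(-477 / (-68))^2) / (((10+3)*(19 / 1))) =-227529 / 1142128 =-0.20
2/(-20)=-1/10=-0.10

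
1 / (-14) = -1 / 14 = -0.07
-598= -598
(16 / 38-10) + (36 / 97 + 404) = 727602 / 1843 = 394.79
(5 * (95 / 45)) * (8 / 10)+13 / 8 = 725 / 72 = 10.07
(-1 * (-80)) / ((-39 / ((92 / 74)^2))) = -169280 / 53391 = -3.17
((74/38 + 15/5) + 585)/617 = 11209/11723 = 0.96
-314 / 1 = -314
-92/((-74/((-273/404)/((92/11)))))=-3003/29896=-0.10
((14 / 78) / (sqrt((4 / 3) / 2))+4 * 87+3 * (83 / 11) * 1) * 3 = 7 * sqrt(6) / 26+12231 / 11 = 1112.57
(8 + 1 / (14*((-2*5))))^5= 32621.98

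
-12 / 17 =-0.71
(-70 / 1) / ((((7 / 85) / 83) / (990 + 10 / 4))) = -70020875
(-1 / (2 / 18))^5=-59049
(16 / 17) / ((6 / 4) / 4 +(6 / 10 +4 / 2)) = 640 / 2023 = 0.32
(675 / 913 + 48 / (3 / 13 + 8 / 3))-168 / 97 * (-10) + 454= 4889865209 / 10007393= 488.63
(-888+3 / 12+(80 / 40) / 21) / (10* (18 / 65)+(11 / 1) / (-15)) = -4846595 / 11116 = -436.00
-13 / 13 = -1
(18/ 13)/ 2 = 0.69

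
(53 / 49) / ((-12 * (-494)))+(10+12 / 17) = 52866805 / 4938024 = 10.71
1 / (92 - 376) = -1 / 284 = -0.00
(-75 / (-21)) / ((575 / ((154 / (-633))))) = -22 / 14559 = -0.00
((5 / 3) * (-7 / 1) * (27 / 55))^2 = 32.80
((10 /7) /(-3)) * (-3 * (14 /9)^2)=280 /81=3.46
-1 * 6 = -6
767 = 767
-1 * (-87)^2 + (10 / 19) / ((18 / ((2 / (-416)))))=-269214197 / 35568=-7569.00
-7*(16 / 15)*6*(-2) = 448 / 5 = 89.60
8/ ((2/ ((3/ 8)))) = 1.50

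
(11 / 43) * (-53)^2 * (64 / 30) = 988768 / 645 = 1532.97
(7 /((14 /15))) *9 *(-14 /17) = -945 /17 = -55.59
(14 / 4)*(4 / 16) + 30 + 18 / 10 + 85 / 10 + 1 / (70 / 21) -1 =1619 / 40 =40.48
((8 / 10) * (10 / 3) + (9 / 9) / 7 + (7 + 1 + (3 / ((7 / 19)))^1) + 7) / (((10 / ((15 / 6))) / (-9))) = -1635 / 28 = -58.39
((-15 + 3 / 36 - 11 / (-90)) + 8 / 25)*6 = -86.85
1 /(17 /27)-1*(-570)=571.59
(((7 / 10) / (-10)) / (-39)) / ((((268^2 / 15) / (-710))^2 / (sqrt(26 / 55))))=529305*sqrt(1430) / 737692237568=0.00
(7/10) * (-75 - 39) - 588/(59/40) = -141141/295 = -478.44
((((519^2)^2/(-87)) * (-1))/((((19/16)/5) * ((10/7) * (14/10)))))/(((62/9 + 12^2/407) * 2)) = 177180160599882/1461803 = 121206592.54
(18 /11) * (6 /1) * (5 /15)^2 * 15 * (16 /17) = 15.40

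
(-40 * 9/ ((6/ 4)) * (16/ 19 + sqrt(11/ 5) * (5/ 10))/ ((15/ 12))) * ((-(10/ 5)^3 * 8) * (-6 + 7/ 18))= -3309568/ 57 - 103424 * sqrt(55)/ 15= -109196.79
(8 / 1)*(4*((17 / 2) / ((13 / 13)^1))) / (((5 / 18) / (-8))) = -39168 / 5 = -7833.60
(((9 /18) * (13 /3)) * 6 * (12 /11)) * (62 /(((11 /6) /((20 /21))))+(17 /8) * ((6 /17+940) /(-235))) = 66913821 /199045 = 336.17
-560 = -560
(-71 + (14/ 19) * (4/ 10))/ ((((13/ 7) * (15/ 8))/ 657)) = -82377288/ 6175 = -13340.45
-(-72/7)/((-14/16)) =-576/49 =-11.76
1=1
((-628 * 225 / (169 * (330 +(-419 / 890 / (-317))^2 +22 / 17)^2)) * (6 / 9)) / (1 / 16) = -919908324525603092321696000000 / 11321079063223600036371733374387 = -0.08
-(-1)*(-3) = -3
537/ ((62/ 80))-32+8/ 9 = 184640/ 279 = 661.79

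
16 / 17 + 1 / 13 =225 / 221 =1.02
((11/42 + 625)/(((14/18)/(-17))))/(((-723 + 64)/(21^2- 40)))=537063711/64582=8316.00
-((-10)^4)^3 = -1000000000000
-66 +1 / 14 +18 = -47.93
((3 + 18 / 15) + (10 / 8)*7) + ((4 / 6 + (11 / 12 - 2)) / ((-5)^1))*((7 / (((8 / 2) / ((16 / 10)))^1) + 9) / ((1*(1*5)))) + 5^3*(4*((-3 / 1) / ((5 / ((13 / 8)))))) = -71153 / 150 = -474.35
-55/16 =-3.44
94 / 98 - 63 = -3040 / 49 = -62.04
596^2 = 355216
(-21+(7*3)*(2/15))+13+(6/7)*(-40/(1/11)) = -13382/35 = -382.34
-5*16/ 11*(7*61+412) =-67120/ 11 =-6101.82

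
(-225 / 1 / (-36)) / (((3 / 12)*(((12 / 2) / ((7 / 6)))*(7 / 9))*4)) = 1.56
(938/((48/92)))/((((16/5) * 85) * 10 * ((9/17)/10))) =10787/864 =12.48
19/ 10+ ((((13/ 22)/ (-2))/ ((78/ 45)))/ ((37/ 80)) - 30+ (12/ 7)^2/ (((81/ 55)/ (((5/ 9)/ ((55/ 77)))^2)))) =-80885443/ 2967030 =-27.26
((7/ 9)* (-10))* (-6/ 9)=140/ 27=5.19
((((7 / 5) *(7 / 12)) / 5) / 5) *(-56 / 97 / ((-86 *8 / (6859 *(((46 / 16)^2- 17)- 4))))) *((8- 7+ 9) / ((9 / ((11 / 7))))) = -602611163 / 144149760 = -4.18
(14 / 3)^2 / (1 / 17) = 3332 / 9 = 370.22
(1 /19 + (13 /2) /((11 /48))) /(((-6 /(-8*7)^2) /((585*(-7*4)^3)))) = 39862826465280 /209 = 190731227106.60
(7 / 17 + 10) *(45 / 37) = 7965 / 629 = 12.66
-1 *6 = -6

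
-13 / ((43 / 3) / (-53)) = 48.07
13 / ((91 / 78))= 78 / 7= 11.14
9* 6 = 54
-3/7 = -0.43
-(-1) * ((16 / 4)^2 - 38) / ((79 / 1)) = -22 / 79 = -0.28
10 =10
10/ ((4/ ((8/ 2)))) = 10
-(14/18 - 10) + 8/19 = 1649/171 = 9.64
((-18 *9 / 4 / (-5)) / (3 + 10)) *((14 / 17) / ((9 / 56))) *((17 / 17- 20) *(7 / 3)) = -156408 / 1105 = -141.55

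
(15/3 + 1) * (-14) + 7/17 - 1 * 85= -2866/17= -168.59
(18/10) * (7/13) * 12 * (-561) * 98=-41563368/65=-639436.43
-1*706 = -706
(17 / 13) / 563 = 17 / 7319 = 0.00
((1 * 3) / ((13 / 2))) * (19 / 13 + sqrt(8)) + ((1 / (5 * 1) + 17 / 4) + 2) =12 * sqrt(2) / 13 + 24081 / 3380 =8.43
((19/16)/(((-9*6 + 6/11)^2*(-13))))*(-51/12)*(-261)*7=-1133407/4566016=-0.25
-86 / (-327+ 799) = -43 / 236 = -0.18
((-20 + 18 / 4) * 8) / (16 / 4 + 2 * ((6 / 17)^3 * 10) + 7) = -609212 / 58363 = -10.44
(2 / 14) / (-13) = -1 / 91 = -0.01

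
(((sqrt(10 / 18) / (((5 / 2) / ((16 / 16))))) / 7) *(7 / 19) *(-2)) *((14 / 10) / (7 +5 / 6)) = -56 *sqrt(5) / 22325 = -0.01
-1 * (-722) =722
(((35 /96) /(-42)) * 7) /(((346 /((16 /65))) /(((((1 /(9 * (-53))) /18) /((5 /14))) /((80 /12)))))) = 49 /23171896800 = 0.00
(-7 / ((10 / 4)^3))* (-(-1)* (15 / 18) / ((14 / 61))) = -122 / 75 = -1.63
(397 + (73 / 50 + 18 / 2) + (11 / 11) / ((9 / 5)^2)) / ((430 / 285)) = 31377797 / 116100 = 270.27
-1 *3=-3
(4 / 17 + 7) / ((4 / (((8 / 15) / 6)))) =41 / 255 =0.16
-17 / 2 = -8.50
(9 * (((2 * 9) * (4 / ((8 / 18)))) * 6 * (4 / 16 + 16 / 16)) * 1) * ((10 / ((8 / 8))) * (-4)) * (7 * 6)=-18370800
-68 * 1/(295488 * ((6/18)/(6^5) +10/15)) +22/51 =6495952/15070857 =0.43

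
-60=-60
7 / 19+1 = 26 / 19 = 1.37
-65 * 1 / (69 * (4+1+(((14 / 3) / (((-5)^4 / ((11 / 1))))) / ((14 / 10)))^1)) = -0.19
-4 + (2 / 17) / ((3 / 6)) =-64 / 17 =-3.76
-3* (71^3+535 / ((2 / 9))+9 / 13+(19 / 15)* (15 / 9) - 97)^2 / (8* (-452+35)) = 7105223364645169 / 60888672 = 116692040.26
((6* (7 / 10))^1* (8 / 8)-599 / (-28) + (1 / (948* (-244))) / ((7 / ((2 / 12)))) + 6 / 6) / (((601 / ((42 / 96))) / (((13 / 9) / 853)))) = 0.00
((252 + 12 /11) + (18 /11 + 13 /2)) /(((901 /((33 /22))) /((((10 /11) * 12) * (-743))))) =-384301890 /109021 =-3525.03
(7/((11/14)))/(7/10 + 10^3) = 980/110077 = 0.01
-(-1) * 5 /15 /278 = 1 /834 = 0.00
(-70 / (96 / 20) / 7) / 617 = -25 / 7404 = -0.00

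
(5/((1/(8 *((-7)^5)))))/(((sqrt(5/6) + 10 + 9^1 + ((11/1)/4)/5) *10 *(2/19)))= -14983104360/457643 + 127733200 *sqrt(30)/457643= -31210.97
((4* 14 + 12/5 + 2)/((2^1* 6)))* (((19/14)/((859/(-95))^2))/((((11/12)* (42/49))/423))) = 730174845/16233382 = 44.98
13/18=0.72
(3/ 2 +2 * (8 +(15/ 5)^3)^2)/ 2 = 1225.75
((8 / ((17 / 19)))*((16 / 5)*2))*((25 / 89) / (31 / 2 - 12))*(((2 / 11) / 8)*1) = 12160 / 116501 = 0.10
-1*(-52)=52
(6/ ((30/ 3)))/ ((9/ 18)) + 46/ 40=47/ 20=2.35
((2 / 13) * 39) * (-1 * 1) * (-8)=48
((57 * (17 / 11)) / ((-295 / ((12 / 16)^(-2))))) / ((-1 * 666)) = 2584 / 3241755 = 0.00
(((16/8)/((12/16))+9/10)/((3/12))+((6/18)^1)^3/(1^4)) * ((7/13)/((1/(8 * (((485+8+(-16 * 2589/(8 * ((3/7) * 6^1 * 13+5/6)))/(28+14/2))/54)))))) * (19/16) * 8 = 5297.24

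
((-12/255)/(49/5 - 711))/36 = 1/536418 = 0.00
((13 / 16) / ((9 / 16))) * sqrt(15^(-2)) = 13 / 135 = 0.10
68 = 68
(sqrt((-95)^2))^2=9025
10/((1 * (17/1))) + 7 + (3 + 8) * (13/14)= 4237/238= 17.80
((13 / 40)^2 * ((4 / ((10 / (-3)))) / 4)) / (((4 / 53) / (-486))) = 6529653 / 32000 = 204.05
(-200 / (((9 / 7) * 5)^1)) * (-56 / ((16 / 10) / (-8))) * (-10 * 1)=784000 / 9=87111.11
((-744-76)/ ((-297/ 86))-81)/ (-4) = -46463/ 1188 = -39.11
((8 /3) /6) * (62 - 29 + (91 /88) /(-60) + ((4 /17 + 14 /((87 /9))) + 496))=1381345697 /5856840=235.85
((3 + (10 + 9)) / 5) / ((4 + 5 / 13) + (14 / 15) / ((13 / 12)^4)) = 628342 / 722913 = 0.87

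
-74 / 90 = -37 / 45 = -0.82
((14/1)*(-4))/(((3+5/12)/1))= -16.39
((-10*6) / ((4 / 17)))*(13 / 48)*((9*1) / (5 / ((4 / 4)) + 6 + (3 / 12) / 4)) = -3315 / 59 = -56.19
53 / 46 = 1.15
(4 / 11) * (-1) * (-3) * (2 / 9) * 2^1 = 16 / 33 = 0.48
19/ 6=3.17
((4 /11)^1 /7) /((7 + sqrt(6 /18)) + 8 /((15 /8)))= 5070 /1096711 - 150 * sqrt(3) /1096711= 0.00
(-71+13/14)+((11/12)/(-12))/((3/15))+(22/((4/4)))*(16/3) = 47255/1008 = 46.88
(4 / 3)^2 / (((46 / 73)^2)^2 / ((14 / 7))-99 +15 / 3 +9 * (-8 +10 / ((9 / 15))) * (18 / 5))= 1135929640 / 119408178303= 0.01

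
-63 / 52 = -1.21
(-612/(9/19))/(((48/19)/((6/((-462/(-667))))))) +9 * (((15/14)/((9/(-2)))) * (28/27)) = -4432.29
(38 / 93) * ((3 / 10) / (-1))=-19 / 155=-0.12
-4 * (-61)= 244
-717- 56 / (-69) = -49417 / 69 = -716.19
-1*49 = -49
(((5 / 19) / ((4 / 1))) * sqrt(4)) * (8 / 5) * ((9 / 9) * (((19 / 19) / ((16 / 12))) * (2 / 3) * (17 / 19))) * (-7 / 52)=-119 / 9386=-0.01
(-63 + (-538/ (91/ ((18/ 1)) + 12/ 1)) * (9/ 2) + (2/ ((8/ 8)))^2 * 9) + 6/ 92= -2384961/ 14122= -168.88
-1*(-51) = 51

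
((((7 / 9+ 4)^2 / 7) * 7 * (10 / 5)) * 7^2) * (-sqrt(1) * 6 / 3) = -4474.12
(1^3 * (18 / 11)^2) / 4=81 / 121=0.67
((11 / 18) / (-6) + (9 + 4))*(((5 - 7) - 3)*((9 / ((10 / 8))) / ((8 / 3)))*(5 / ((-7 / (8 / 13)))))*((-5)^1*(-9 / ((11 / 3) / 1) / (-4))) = -134325 / 572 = -234.83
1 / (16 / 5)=5 / 16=0.31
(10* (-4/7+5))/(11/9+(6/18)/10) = 35.27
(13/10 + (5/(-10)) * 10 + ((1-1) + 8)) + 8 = 123/10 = 12.30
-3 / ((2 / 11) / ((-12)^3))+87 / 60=570269 / 20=28513.45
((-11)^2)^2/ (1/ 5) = 73205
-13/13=-1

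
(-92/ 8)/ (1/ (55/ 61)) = -1265/ 122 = -10.37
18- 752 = -734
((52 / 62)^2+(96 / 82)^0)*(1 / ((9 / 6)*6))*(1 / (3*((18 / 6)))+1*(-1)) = -13096 / 77841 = -0.17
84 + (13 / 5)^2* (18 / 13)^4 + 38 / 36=8358043 / 76050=109.90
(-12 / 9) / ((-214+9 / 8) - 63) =32 / 6621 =0.00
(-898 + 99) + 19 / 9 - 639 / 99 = -79531 / 99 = -803.34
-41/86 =-0.48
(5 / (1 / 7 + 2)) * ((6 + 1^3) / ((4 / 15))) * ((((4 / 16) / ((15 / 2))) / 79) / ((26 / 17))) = 833 / 49296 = 0.02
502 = 502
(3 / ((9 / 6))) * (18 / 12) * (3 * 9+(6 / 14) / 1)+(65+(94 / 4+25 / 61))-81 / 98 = 509233 / 2989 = 170.37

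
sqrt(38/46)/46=sqrt(437)/1058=0.02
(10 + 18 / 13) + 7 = 239 / 13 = 18.38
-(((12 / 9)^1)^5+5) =-9.21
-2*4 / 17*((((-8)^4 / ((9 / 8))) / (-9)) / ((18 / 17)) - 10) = 2286544 / 12393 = 184.50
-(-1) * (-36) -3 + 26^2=637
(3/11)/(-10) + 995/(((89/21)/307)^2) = 4549158871287/871310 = 5221056.65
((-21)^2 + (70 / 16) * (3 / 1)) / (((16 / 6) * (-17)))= -10899 / 1088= -10.02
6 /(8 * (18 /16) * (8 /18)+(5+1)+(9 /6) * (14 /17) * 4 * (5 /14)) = 51 /100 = 0.51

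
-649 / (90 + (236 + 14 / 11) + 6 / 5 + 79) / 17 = -35695 / 380987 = -0.09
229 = 229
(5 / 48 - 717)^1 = -34411 / 48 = -716.90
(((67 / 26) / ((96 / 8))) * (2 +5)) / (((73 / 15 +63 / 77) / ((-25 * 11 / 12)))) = -15125 / 2496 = -6.06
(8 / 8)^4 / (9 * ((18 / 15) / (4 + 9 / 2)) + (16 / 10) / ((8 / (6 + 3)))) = 85 / 261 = 0.33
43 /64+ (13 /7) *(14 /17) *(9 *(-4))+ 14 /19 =-1109055 /20672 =-53.65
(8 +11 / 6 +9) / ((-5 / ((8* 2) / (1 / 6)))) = -1808 / 5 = -361.60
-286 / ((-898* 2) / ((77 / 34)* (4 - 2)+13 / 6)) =97669 / 91596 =1.07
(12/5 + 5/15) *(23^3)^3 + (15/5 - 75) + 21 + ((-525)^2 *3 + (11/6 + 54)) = 49231514348787/10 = 4923151434878.70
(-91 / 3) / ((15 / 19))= -1729 / 45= -38.42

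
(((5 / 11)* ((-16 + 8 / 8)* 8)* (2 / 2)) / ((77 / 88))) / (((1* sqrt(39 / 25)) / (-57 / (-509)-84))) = 341592000* sqrt(39) / 509509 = 4186.86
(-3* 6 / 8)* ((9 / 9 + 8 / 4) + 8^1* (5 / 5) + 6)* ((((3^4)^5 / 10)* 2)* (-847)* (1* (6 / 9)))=15061862576999.70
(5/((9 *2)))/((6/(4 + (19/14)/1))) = 125/504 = 0.25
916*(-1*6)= -5496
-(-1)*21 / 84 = 1 / 4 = 0.25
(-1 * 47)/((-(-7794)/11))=-517/7794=-0.07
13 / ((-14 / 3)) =-39 / 14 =-2.79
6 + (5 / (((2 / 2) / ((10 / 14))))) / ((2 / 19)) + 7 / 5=2893 / 70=41.33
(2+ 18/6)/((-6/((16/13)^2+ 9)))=-8885/1014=-8.76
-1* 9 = -9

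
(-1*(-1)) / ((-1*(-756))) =1 / 756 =0.00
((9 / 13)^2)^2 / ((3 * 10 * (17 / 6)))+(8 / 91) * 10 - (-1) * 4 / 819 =135616723 / 152944155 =0.89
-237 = -237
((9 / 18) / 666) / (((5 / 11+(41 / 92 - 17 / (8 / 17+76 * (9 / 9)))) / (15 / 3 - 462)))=-37576825 / 74245014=-0.51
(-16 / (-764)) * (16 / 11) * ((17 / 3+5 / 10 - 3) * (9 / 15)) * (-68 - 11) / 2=-24016 / 10505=-2.29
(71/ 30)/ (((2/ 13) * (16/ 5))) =923/ 192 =4.81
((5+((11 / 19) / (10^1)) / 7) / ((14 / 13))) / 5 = 86593 / 93100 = 0.93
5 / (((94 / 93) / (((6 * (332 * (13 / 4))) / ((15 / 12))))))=1204164 / 47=25620.51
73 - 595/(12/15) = -2683/4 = -670.75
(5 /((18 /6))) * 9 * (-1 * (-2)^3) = 120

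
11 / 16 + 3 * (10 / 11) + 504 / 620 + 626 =17192611 / 27280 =630.23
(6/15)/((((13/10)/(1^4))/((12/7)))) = 48/91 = 0.53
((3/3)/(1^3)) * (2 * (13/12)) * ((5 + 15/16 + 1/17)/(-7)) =-3029/1632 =-1.86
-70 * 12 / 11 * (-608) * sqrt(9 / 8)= 49245.49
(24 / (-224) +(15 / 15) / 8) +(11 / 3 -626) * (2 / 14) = -14933 / 168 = -88.89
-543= -543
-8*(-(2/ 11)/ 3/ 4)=4/ 33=0.12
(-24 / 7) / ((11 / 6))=-144 / 77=-1.87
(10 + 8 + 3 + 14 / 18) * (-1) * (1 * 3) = -196 / 3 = -65.33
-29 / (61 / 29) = -13.79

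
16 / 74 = 0.22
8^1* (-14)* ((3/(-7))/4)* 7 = 84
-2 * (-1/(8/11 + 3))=22/41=0.54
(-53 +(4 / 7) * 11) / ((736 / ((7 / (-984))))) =109 / 241408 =0.00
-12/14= -6/7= -0.86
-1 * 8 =-8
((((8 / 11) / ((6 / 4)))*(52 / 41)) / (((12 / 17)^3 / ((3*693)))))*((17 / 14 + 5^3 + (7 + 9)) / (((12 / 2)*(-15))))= -127163179 / 22140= -5743.59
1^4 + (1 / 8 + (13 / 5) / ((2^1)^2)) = 71 / 40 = 1.78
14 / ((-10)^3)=-7 / 500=-0.01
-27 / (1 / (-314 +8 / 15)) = 42318 / 5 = 8463.60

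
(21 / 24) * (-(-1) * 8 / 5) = 1.40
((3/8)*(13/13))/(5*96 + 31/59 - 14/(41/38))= 2419/3016008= 0.00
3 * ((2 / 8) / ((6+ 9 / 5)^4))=625 / 3084588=0.00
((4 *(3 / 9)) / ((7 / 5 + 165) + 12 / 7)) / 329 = 5 / 207411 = 0.00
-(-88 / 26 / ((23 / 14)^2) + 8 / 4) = -5130 / 6877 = -0.75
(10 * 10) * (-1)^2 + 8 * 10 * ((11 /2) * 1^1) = 540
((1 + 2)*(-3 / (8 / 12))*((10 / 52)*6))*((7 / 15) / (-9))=21 / 26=0.81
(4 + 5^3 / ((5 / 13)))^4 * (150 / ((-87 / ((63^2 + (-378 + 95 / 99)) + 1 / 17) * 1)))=-3541410471675636350 / 48807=-72559478592735.39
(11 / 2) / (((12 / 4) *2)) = 11 / 12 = 0.92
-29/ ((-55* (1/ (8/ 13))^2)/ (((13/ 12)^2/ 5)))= 116/ 2475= 0.05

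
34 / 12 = 17 / 6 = 2.83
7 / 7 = 1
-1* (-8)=8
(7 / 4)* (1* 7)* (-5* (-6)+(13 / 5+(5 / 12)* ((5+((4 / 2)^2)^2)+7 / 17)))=129703 / 255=508.64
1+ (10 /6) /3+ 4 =50 /9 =5.56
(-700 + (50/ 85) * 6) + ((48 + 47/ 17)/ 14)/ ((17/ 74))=-1377029/ 2023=-680.69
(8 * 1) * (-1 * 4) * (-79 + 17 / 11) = 27264 / 11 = 2478.55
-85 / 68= -5 / 4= -1.25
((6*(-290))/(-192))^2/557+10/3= 3.48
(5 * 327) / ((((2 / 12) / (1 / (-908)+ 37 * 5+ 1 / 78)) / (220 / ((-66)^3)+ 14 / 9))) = 36274142680925 / 12854556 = 2821889.97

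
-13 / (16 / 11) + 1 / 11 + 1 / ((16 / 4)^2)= -773 / 88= -8.78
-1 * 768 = -768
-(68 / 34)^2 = -4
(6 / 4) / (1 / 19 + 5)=19 / 64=0.30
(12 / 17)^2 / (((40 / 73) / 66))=86724 / 1445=60.02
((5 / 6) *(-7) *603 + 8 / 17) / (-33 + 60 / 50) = 597895 / 5406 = 110.60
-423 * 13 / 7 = -5499 / 7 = -785.57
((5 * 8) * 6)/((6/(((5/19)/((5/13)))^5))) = 14851720/2476099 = 6.00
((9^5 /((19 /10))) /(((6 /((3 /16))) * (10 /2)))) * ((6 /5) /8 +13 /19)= 18718533 /115520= 162.04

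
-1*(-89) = 89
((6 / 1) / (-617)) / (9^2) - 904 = -15059738 / 16659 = -904.00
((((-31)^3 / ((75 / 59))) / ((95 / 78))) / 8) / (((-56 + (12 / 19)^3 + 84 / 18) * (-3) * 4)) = -634518509 / 161708000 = -3.92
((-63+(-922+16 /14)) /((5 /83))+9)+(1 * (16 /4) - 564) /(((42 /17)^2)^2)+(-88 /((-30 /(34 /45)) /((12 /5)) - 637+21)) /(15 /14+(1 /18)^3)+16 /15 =-388215737008431223 /23763175109415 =-16336.86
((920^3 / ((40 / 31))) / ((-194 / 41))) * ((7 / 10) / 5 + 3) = -38846213584 / 97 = -400476428.70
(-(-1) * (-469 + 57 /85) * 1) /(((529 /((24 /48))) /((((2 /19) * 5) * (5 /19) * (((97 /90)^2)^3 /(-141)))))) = 518108587065838 /760214215376915625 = 0.00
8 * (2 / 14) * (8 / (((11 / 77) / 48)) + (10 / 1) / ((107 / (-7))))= 328624 / 107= 3071.25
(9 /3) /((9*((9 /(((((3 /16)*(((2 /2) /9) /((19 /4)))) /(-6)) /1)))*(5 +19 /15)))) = -5 /1157328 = -0.00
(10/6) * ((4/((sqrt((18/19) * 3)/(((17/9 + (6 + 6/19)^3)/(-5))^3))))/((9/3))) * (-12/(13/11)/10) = 169255779409310558457988 * sqrt(114)/10321125677499092625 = 175093.03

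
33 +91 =124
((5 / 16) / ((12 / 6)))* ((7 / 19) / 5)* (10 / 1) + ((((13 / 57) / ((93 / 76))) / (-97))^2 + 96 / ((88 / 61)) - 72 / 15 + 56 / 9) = 833730392478421 / 12245827801680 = 68.08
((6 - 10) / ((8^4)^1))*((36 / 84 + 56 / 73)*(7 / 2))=-611 / 149504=-0.00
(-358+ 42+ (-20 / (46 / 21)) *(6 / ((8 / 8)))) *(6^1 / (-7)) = 51168 / 161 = 317.81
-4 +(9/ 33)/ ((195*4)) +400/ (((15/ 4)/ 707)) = 647012083/ 8580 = 75409.33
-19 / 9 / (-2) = 19 / 18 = 1.06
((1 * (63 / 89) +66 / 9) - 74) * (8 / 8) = -17611 / 267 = -65.96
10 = 10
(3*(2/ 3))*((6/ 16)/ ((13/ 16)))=12/ 13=0.92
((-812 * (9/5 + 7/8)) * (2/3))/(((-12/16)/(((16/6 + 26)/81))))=7472024/10935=683.31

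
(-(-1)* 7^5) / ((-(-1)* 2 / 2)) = 16807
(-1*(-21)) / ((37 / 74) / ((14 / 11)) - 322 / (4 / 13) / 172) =-50568 / 13705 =-3.69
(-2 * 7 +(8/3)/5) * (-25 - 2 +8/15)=80194/225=356.42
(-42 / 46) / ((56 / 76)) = -57 / 46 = -1.24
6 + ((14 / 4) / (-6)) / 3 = 209 / 36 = 5.81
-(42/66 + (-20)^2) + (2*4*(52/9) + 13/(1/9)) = -237.41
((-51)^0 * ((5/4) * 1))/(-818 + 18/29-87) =-145/104908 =-0.00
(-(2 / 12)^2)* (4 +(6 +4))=-7 / 18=-0.39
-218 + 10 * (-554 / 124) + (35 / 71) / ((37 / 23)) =-21366706 / 81437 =-262.37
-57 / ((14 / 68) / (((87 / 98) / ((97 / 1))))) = -84303 / 33271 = -2.53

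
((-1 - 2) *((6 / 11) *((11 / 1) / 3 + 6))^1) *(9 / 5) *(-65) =20358 / 11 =1850.73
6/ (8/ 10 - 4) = -15/ 8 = -1.88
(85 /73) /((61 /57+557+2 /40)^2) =110466000 /29552076813577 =0.00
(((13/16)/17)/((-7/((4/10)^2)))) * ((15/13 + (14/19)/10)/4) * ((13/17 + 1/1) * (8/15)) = -0.00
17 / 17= 1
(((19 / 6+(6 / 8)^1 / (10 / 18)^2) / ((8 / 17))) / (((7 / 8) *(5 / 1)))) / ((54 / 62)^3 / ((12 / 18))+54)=850324513 / 17201504250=0.05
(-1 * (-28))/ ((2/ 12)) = 168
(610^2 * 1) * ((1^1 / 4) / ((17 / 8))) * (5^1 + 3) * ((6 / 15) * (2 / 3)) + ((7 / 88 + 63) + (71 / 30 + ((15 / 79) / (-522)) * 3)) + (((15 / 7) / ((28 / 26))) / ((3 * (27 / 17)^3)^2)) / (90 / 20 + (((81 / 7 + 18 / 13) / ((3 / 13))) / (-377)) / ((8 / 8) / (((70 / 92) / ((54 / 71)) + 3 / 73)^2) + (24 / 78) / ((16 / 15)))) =3465162831632596267153993722222584591 / 37078310212096141791546275873880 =93455.25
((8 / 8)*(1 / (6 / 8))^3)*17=1088 / 27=40.30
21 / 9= 7 / 3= 2.33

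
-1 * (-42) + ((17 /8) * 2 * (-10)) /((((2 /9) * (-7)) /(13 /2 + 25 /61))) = 788367 /3416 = 230.79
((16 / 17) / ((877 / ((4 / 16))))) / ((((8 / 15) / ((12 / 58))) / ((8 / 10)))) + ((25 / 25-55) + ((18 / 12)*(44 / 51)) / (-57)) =-1331364632 / 24644577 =-54.02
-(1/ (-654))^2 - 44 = -18819505/ 427716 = -44.00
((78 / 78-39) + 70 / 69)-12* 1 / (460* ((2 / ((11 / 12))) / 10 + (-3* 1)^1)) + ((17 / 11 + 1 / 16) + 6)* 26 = 16601587 / 103224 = 160.83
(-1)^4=1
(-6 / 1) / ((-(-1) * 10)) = -3 / 5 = -0.60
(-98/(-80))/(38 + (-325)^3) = -0.00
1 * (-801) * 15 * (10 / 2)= -60075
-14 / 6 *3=-7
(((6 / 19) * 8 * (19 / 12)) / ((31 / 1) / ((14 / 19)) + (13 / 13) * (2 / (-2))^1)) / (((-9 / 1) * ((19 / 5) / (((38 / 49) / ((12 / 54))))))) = -8 / 805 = -0.01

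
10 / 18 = 5 / 9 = 0.56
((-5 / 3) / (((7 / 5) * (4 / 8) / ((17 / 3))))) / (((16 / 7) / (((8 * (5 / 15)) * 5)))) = -2125 / 27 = -78.70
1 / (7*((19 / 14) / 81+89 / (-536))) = -43416 / 45371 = -0.96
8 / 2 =4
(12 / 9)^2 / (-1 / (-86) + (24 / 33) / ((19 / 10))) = 287584 / 63801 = 4.51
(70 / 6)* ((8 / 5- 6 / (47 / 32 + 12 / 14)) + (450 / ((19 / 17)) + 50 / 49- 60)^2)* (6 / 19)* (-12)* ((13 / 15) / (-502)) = 13865787801004256 / 1538283465635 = 9013.81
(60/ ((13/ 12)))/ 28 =180/ 91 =1.98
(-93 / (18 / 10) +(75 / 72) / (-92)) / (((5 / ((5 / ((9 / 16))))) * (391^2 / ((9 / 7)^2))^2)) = -27727515 / 2581410197381806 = -0.00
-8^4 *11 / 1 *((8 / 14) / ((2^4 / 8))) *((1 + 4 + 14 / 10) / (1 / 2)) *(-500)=576716800 / 7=82388114.29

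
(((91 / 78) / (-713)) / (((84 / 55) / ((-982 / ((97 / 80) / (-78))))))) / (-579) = 14042600 / 120132657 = 0.12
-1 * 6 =-6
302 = 302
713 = 713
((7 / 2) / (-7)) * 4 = -2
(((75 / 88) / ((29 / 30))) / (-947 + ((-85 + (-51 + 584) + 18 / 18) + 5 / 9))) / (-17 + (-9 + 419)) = -3375 / 748357412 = -0.00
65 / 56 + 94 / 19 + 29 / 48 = 42851 / 6384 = 6.71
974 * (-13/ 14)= -6331/ 7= -904.43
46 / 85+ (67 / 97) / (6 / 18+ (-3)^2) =142021 / 230860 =0.62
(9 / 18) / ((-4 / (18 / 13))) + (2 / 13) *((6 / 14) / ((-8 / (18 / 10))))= -171 / 910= -0.19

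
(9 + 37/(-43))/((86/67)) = 11725/1849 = 6.34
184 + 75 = 259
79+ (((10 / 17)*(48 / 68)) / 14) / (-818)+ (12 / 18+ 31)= 274699034 / 2482221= 110.67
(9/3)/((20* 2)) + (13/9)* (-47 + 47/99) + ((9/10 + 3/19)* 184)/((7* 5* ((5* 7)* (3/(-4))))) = -55859951893/829521000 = -67.34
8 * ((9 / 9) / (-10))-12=-64 / 5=-12.80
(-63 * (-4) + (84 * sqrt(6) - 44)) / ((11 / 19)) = 1596 * sqrt(6) / 11 + 3952 / 11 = 714.67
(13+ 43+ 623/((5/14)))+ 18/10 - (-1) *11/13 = 117198/65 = 1803.05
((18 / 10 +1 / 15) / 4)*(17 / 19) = 119 / 285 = 0.42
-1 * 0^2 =0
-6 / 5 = -1.20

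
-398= -398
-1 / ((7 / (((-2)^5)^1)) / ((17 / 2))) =272 / 7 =38.86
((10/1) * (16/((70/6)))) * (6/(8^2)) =9/7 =1.29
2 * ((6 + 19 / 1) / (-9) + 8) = 10.44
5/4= 1.25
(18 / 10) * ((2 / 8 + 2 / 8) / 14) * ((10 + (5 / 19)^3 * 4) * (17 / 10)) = 151011 / 137180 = 1.10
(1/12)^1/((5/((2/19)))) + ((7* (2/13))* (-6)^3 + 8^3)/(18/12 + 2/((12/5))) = 6210811/51870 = 119.74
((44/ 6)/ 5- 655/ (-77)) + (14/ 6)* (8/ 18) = 114451/ 10395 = 11.01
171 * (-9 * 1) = -1539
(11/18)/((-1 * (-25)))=11/450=0.02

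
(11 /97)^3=1331 /912673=0.00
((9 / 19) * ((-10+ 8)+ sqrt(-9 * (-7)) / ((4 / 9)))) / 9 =-2 / 19+ 27 * sqrt(7) / 76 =0.83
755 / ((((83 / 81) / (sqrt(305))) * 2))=6433.89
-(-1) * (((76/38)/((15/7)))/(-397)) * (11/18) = -0.00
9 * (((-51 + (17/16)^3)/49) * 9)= -16522623/200704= -82.32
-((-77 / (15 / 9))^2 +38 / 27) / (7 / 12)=-3661.45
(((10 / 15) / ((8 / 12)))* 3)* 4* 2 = 24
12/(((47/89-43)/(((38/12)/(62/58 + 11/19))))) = -931741/1716120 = -0.54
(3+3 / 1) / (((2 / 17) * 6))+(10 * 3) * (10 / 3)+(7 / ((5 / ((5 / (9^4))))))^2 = 108.50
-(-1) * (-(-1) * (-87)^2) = 7569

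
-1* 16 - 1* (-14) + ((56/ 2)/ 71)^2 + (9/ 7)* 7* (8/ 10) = 134986/ 25205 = 5.36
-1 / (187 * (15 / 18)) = -6 / 935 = -0.01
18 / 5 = 3.60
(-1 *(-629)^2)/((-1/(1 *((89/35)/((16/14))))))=35212049/40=880301.22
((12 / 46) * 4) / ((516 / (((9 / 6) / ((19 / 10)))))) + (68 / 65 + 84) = 103878598 / 1221415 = 85.05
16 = 16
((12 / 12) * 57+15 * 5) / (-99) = -4 / 3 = -1.33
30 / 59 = 0.51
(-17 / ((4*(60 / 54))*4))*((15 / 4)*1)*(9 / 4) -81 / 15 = -34479 / 2560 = -13.47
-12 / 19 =-0.63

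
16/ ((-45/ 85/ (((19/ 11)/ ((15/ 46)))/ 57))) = -12512/ 4455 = -2.81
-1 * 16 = -16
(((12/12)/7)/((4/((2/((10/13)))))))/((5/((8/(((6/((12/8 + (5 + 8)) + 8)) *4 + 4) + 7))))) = 78/6335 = 0.01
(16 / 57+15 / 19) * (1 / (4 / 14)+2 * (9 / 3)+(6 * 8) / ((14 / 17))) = 57889 / 798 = 72.54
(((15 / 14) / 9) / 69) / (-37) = -5 / 107226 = -0.00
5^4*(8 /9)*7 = 3888.89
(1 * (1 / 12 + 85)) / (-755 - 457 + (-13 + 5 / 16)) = -4084 / 58785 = -0.07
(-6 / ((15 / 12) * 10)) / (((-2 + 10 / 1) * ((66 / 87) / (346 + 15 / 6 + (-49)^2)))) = -478413 / 2200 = -217.46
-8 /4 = -2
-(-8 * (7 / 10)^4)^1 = 2401 / 1250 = 1.92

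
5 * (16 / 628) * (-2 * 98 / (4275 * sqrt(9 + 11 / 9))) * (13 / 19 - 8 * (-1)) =-4312 * sqrt(23) / 1303571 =-0.02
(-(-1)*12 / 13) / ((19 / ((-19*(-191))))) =2292 / 13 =176.31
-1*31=-31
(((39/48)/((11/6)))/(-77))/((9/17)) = -221/20328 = -0.01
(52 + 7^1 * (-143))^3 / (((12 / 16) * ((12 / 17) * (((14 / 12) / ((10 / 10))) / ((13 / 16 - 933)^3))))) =48207802129206564271375 / 43008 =1120903137304840129.08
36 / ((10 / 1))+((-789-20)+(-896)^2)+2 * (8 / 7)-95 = 28067126 / 35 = 801917.89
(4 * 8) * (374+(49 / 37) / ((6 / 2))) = 1330016 / 111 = 11982.13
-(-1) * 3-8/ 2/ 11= 29/ 11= 2.64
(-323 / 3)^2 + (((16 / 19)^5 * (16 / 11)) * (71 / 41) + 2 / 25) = 2912946831735307 / 251262146025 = 11593.26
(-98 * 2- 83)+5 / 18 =-5017 / 18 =-278.72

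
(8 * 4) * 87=2784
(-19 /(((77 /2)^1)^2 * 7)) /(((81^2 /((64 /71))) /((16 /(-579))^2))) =-1245184 /6481342983197313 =-0.00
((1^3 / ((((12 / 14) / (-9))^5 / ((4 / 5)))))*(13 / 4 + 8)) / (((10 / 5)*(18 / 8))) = -4084101 / 16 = -255256.31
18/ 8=2.25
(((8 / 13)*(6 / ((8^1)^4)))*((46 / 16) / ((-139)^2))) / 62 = 69 / 31892942848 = 0.00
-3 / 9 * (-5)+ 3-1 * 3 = 5 / 3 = 1.67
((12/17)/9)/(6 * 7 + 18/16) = 32/17595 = 0.00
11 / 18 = 0.61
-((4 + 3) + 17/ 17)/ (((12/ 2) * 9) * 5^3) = -4/ 3375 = -0.00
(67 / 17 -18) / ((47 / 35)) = -8365 / 799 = -10.47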